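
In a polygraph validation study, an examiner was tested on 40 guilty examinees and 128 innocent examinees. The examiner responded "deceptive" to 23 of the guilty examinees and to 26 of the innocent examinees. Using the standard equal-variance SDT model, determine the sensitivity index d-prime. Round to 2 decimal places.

d-prime = 1.02

H = 23/40 = 0.5750
FA = 26/128 = 0.2031
Φ⁻¹(0.5750) = 0.1891, Φ⁻¹(0.2031) = -0.8306
d' = z(H) − z(FA) = 0.1891 − (-0.8306) = 1.0197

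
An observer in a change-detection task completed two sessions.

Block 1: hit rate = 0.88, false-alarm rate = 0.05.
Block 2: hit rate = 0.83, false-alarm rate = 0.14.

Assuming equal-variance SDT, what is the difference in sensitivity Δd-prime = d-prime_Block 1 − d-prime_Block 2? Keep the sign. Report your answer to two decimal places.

Δd-prime = 0.79

Block 1: z(0.88) = 1.175, z(0.05) = -1.645, d' = 2.820
Block 2: z(0.83) = 0.954, z(0.14) = -1.080, d' = 2.034
Δd' = d'_Block 1 − d'_Block 2 = 2.820 − 2.034 = 0.786
Block 1 has the higher sensitivity.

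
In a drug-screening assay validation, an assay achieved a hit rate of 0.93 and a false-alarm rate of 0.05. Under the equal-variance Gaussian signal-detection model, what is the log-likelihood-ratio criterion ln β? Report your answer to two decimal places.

Φ⁻¹(H) = 1.476
Φ⁻¹(FA) = -1.645
ln β = −½·[z(H)² − z(FA)²] = −0.5 × (2.179 − 2.706) = 0.2635

ln β = 0.26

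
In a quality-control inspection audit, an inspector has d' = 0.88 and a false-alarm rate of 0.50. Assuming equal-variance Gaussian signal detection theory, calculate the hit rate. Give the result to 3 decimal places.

z(false-alarm rate) = z(0.50) = 0.0000
z(H) = z(FA) + d' = 0.0000 + 0.88 = 0.8800
hit rate = Φ(0.8800) = 0.8106

hit rate = 0.811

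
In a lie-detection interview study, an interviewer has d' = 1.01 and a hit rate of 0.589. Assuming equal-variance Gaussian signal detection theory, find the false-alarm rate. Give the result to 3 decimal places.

false-alarm rate = 0.216

z(hit rate) = z(0.589) = 0.2250
z(FA) = z(H) − d' = 0.2250 − 1.01 = -0.7850
false-alarm rate = Φ(-0.7850) = 0.2162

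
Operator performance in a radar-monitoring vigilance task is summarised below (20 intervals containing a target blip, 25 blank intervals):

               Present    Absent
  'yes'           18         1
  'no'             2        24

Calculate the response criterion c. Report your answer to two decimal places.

H = 18/20 = 0.9000
FA = 1/25 = 0.0400
Φ⁻¹(H) = Φ⁻¹(0.9000) = 1.282
Φ⁻¹(FA) = Φ⁻¹(0.0400) = -1.751
c = −½·[z(H) + z(FA)] = −0.5 × (1.282 + (-1.751)) = 0.2345

c = 0.23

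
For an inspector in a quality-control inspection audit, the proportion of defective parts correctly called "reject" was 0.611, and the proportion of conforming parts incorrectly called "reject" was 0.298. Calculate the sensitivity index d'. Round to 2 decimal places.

z(H) = 0.282
z(FA) = -0.530
d' = z(H) − z(FA) = 0.282 − (-0.530) = 0.812

d' = 0.81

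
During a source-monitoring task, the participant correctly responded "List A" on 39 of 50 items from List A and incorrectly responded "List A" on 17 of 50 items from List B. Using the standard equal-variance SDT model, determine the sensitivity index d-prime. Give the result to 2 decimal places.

H = 39/50 = 0.7800
FA = 17/50 = 0.3400
Φ⁻¹(H) = Φ⁻¹(0.7800) = 0.772
Φ⁻¹(FA) = Φ⁻¹(0.3400) = -0.412
d' = z(H) − z(FA) = 0.772 − (-0.412) = 1.184

d-prime = 1.18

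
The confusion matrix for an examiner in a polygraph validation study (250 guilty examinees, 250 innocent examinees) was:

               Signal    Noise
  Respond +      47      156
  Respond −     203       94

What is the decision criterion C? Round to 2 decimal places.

C = 0.28

H = 47/250 = 0.1880
FA = 156/250 = 0.6240
z(0.1880) = -0.8853, z(0.6240) = 0.3160
c = −½·[z(H) + z(FA)] = −0.5 × (-0.8853 + 0.3160) = 0.28465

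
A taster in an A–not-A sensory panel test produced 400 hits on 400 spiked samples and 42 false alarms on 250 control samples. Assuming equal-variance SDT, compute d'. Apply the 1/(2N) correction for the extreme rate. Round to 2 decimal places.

The hit rate is 400/400 = 1, so apply the 1/(2N) correction: H → 1 − 1/(2·400) = 0.99875.
z(H) = z(0.99875) = 3.023
z(FA) = z(0.16800) = -0.962
d' = 3.023 − (-0.962) = 3.985

d' = 3.99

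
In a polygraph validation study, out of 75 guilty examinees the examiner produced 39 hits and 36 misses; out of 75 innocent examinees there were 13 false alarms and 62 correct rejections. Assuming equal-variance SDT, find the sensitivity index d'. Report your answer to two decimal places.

d' = 0.99

H = 39/75 = 0.5200
FA = 13/75 = 0.1733
z(0.5200) = 0.0502, z(0.1733) = -0.9412
d' = z(H) − z(FA) = 0.0502 − (-0.9412) = 0.9914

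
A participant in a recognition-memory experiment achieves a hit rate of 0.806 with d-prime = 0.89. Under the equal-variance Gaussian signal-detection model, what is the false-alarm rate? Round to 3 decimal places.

z(hit rate) = z(0.806) = 0.8633
z(FA) = z(H) − d' = 0.8633 − 0.89 = -0.0267
false-alarm rate = Φ(-0.0267) = 0.4893

false-alarm rate = 0.489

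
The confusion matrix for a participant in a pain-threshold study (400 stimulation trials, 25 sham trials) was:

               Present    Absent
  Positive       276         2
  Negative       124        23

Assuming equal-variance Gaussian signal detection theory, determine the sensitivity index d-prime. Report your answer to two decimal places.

d-prime = 1.90

H = 276/400 = 0.6900
FA = 2/25 = 0.0800
Φ⁻¹(H) = 0.4959
Φ⁻¹(FA) = -1.4051
d' = z(H) − z(FA) = 0.4959 − (-1.4051) = 1.9010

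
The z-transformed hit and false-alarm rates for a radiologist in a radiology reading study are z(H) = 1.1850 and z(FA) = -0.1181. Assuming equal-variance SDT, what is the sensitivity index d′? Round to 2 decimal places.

d′ = 1.30

d' = z(H) − z(FA) = 1.1850 − (-0.1181) = 1.3031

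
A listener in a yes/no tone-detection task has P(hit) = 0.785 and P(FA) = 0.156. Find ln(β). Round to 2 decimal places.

ln β = 0.20

z(0.785) = 0.789, z(0.156) = -1.011
ln β = −½·[z(H)² − z(FA)²] = −0.5 × (0.623 − 1.022) = 0.1995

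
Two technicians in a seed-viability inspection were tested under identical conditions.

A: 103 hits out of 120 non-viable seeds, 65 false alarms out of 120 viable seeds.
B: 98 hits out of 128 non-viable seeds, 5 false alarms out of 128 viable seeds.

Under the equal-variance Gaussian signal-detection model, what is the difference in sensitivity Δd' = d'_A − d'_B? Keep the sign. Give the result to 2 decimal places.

Δd' = -1.52

A: z(0.8583) = 1.073, z(0.5417) = 0.105, d' = 0.968
B: z(0.7656) = 0.724, z(0.0391) = -1.761, d' = 2.485
Δd' = d'_A − d'_B = 0.968 − 2.485 = -1.517
B has the higher sensitivity.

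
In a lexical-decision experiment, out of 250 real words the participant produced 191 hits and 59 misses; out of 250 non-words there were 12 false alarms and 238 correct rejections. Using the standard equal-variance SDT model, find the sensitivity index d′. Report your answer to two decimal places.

H = 191/250 = 0.7640
FA = 12/250 = 0.0480
z(0.7640) = 0.7192, z(0.0480) = -1.6646
d' = z(H) − z(FA) = 0.7192 − (-1.6646) = 2.3838

d′ = 2.38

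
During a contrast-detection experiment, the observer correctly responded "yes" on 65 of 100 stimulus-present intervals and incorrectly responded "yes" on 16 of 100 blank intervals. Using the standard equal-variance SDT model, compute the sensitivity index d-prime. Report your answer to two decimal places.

d-prime = 1.38

H = 65/100 = 0.6500
FA = 16/100 = 0.1600
z(0.6500) = 0.3853, z(0.1600) = -0.9945
d' = z(H) − z(FA) = 0.3853 − (-0.9945) = 1.3798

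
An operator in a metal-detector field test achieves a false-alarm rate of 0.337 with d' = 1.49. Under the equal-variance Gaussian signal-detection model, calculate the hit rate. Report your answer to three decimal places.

hit rate = 0.858

z(false-alarm rate) = z(0.337) = -0.4207
z(H) = z(FA) + d' = -0.4207 + 1.49 = 1.0693
hit rate = Φ(1.0693) = 0.8575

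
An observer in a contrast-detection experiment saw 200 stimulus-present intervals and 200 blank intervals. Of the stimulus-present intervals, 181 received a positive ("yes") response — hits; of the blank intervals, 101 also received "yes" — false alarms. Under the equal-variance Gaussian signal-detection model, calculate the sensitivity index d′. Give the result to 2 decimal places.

H = 181/200 = 0.9050
FA = 101/200 = 0.5050
Φ⁻¹(H) = Φ⁻¹(0.9050) = 1.3106
Φ⁻¹(FA) = Φ⁻¹(0.5050) = 0.0125
d' = z(H) − z(FA) = 1.3106 − 0.0125 = 1.2981

d′ = 1.30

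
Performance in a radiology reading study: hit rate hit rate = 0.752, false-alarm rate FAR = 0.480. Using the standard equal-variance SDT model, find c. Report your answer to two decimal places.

c = -0.32

Φ⁻¹(H) = 0.6808
Φ⁻¹(FA) = -0.0502
c = −½·[z(H) + z(FA)] = −0.5 × (0.6808 + (-0.0502)) = -0.3153
c < 0: the radiologist has a liberal response bias.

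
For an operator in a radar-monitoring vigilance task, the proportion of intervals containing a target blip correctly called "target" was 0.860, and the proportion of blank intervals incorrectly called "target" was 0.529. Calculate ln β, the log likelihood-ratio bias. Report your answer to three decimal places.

ln β = -0.581

Φ⁻¹(0.860) = 1.0803, Φ⁻¹(0.529) = 0.0728
ln β = −½·[z(H)² − z(FA)²] = −0.5 × (1.1670 − 0.0053) = -0.58085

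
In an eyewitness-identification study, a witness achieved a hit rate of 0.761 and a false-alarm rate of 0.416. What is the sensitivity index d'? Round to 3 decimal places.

z(0.761) = 0.7095, z(0.416) = -0.2121
d' = z(H) − z(FA) = 0.7095 − (-0.2121) = 0.9216

d' = 0.922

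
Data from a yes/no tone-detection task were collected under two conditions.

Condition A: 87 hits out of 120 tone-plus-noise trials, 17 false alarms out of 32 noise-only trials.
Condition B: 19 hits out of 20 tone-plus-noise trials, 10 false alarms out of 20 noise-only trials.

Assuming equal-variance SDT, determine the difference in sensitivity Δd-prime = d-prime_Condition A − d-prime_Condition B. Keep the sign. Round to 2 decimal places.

Condition A: z(0.7250) = 0.598, z(0.5312) = 0.078, d' = 0.520
Condition B: z(0.9500) = 1.645, z(0.5000) = 0.000, d' = 1.645
Δd' = d'_Condition A − d'_Condition B = 0.520 − 1.645 = -1.125
Condition B has the higher sensitivity.

Δd-prime = -1.13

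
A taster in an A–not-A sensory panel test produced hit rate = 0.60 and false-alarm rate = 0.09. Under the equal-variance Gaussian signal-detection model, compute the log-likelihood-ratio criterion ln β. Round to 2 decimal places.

z(H) = 0.253
z(FA) = -1.341
ln β = −½·[z(H)² − z(FA)²] = −0.5 × (0.064 − 1.798) = 0.867

ln β = 0.87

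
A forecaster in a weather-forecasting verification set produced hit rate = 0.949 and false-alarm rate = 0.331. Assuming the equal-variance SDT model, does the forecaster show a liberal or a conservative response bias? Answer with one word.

liberal

z(H) = 1.635, z(FA) = -0.437
c = −½·(z(H) + z(FA)) = -0.599
c < 0 → liberal criterion (biased toward responding “yes”).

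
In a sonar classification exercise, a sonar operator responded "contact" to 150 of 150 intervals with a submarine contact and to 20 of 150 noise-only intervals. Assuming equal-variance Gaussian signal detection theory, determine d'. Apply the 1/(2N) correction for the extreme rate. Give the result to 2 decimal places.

The hit rate is 150/150 = 1, so apply the 1/(2N) correction: H → 1 − 1/(2·150) = 0.99667.
z(H) = z(0.99667) = 2.713
z(FA) = z(0.13333) = -1.111
d' = 2.713 − (-1.111) = 3.824

d' = 3.82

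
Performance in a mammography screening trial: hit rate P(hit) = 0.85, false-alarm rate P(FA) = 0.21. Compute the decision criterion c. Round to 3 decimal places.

z(0.85) = 1.0364, z(0.21) = -0.8064
c = −½·[z(H) + z(FA)] = −0.5 × (1.0364 + (-0.8064)) = -0.1150

c = -0.115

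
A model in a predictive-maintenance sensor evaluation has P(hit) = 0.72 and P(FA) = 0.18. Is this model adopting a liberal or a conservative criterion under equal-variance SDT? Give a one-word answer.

z(H) = 0.583, z(FA) = -0.915
c = −½·(z(H) + z(FA)) = 0.166
c > 0 → conservative criterion (biased toward responding “no”).

conservative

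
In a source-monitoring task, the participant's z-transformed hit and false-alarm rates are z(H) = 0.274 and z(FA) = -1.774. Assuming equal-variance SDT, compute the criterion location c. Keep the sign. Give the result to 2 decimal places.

c = 0.75

c = −½·[z(H) + z(FA)] = −½·(0.274 + (-1.774)) = 0.750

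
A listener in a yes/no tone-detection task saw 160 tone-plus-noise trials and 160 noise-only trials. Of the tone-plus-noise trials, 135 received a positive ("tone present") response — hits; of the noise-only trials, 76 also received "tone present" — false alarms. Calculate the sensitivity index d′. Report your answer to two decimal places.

d′ = 1.07

H = 135/160 = 0.8438
FA = 76/160 = 0.4750
z(H) = z(0.8438) = 1.0102
z(FA) = z(0.4750) = -0.0627
d' = z(H) − z(FA) = 1.0102 − (-0.0627) = 1.0729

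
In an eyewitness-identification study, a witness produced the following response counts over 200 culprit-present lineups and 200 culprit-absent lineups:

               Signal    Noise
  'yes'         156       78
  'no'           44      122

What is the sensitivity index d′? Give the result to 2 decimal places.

d′ = 1.05

H = 156/200 = 0.7800
FA = 78/200 = 0.3900
z(H) = 0.7722
z(FA) = -0.2793
d' = z(H) − z(FA) = 0.7722 − (-0.2793) = 1.0515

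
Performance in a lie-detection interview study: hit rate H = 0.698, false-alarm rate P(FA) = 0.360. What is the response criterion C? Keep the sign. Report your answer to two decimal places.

C = -0.08

z(H) = z(0.698) = 0.519
z(FA) = z(0.360) = -0.358
c = −½·[z(H) + z(FA)] = −0.5 × (0.519 + (-0.358)) = -0.0805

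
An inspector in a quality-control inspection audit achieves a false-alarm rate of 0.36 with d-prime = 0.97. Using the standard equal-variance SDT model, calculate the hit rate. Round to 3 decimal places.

hit rate = 0.730

z(false-alarm rate) = z(0.36) = -0.3585
z(H) = z(FA) + d' = -0.3585 + 0.97 = 0.6115
hit rate = Φ(0.6115) = 0.7296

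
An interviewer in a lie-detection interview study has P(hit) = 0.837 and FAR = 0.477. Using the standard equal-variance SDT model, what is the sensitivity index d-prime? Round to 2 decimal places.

Φ⁻¹(H) = 0.9822
Φ⁻¹(FA) = -0.0577
d' = z(H) − z(FA) = 0.9822 − (-0.0577) = 1.0399

d-prime = 1.04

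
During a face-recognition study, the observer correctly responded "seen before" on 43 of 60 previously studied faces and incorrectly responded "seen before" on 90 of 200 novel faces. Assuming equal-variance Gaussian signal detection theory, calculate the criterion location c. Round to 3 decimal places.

H = 43/60 = 0.7167
FA = 90/200 = 0.4500
Φ⁻¹(H) = Φ⁻¹(0.7167) = 0.5731
Φ⁻¹(FA) = Φ⁻¹(0.4500) = -0.1257
c = −½·[z(H) + z(FA)] = −0.5 × (0.5731 + (-0.1257)) = -0.2237
c < 0: the observer has a liberal response bias.

c = -0.224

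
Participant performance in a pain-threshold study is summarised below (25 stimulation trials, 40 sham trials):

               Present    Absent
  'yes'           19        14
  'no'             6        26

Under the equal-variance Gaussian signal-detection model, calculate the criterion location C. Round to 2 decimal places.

C = -0.16

H = 19/25 = 0.7600
FA = 14/40 = 0.3500
z(0.7600) = 0.706, z(0.3500) = -0.385
c = −½·[z(H) + z(FA)] = −0.5 × (0.706 + (-0.385)) = -0.1605
c < 0: the participant has a liberal response bias.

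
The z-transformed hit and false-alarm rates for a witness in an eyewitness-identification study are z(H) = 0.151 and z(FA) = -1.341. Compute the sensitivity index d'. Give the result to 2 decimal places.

d' = z(H) − z(FA) = 0.151 − (-1.341) = 1.492

d' = 1.49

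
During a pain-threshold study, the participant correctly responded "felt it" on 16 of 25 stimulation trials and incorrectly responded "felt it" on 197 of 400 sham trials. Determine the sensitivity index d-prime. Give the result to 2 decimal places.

H = 16/25 = 0.6400
FA = 197/400 = 0.4925
z(H) = z(0.6400) = 0.358
z(FA) = z(0.4925) = -0.019
d' = z(H) − z(FA) = 0.358 − (-0.019) = 0.377

d-prime = 0.38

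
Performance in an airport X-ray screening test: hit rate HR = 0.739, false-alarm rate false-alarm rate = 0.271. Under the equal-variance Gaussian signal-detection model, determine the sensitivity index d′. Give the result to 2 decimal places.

d′ = 1.25

Φ⁻¹(H) = Φ⁻¹(0.739) = 0.6403
Φ⁻¹(FA) = Φ⁻¹(0.271) = -0.6098
d' = z(H) − z(FA) = 0.6403 − (-0.6098) = 1.2501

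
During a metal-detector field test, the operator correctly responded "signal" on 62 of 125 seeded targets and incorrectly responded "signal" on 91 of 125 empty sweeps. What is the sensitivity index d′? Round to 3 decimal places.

d′ = -0.617

H = 62/125 = 0.4960
FA = 91/125 = 0.7280
z(H) = -0.0100
z(FA) = 0.6068
d' = z(H) − z(FA) = -0.0100 − 0.6068 = -0.6168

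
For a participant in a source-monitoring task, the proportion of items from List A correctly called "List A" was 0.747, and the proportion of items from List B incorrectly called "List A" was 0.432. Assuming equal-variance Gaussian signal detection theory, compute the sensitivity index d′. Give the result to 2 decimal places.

d′ = 0.84

z(0.747) = 0.665, z(0.432) = -0.171
d' = z(H) − z(FA) = 0.665 − (-0.171) = 0.836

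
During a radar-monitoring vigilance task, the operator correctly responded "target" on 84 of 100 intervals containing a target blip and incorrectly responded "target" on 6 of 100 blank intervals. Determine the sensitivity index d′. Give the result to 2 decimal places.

d′ = 2.55

H = 84/100 = 0.8400
FA = 6/100 = 0.0600
z(0.8400) = 0.9945, z(0.0600) = -1.5548
d' = z(H) − z(FA) = 0.9945 − (-1.5548) = 2.5493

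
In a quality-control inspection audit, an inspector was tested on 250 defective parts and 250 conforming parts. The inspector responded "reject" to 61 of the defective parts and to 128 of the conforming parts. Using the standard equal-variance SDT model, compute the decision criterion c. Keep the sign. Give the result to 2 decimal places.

H = 61/250 = 0.2440
FA = 128/250 = 0.5120
Φ⁻¹(H) = Φ⁻¹(0.2440) = -0.6935
Φ⁻¹(FA) = Φ⁻¹(0.5120) = 0.0301
c = −½·[z(H) + z(FA)] = −0.5 × (-0.6935 + 0.0301) = 0.3317
c > 0: the inspector has a conservative response bias.

c = 0.33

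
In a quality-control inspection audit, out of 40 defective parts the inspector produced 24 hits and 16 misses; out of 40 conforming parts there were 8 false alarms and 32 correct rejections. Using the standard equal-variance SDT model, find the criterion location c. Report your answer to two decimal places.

H = 24/40 = 0.6000
FA = 8/40 = 0.2000
z(H) = z(0.6000) = 0.2533
z(FA) = z(0.2000) = -0.8416
c = −½·[z(H) + z(FA)] = −0.5 × (0.2533 + (-0.8416)) = 0.29415
c > 0: the inspector has a conservative response bias.

c = 0.29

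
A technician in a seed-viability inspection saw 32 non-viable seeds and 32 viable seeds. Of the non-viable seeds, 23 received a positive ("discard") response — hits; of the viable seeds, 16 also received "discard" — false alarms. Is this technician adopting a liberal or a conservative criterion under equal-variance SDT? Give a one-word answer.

liberal

z(H) = 0.579, z(FA) = 0.000
c = −½·(z(H) + z(FA)) = -0.2895
c < 0 → liberal criterion (biased toward responding “yes”).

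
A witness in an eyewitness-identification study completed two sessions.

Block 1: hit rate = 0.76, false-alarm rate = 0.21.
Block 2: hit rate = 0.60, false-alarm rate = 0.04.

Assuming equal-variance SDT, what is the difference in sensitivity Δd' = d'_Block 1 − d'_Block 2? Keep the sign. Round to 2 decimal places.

Δd' = -0.49

Block 1: z(0.76) = 0.706, z(0.21) = -0.806, d' = 1.512
Block 2: z(0.60) = 0.253, z(0.04) = -1.751, d' = 2.004
Δd' = d'_Block 1 − d'_Block 2 = 1.512 − 2.004 = -0.492
Block 2 has the higher sensitivity.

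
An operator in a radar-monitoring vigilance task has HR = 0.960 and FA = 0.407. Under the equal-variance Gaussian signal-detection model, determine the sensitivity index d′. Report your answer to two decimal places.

d′ = 1.99

z(0.960) = 1.7507, z(0.407) = -0.2353
d' = z(H) − z(FA) = 1.7507 − (-0.2353) = 1.9860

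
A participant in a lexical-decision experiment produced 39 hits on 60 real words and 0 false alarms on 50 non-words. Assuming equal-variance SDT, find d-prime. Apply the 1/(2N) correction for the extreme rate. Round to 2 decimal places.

d-prime = 2.71

The false-alarm rate is 0/50 = 0, so apply the 1/(2N) correction: FA → 1/(2·50) = 0.01000.
z(H) = z(0.65000) = 0.385
z(FA) = z(0.01000) = -2.326
d' = 0.385 − (-2.326) = 2.711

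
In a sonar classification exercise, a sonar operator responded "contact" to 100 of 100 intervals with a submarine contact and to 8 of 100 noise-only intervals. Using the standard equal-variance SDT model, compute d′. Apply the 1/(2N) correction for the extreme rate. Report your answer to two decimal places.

The hit rate is 100/100 = 1, so apply the 1/(2N) correction: H → 1 − 1/(2·100) = 0.99500.
z(H) = z(0.99500) = 2.576
z(FA) = z(0.08000) = -1.405
d' = 2.576 − (-1.405) = 3.981

d′ = 3.98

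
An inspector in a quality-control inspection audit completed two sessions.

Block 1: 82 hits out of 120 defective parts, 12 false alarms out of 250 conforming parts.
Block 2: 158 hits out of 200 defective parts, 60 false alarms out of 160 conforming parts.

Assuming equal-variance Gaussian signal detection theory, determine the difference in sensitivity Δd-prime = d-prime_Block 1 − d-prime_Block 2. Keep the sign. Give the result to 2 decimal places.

Δd-prime = 1.02

Block 1: z(0.6833) = 0.477, z(0.0480) = -1.665, d' = 2.142
Block 2: z(0.7900) = 0.806, z(0.3750) = -0.319, d' = 1.125
Δd' = d'_Block 1 − d'_Block 2 = 2.142 − 1.125 = 1.017
Block 1 has the higher sensitivity.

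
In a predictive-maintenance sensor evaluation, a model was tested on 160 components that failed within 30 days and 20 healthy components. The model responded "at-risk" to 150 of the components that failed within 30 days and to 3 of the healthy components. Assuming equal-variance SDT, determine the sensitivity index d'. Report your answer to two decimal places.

d' = 2.57

H = 150/160 = 0.9375
FA = 3/20 = 0.1500
z(H) = 1.534
z(FA) = -1.036
d' = z(H) − z(FA) = 1.534 − (-1.036) = 2.570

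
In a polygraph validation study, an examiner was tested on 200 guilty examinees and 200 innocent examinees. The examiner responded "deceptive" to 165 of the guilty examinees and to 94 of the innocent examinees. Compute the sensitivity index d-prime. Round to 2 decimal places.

H = 165/200 = 0.8250
FA = 94/200 = 0.4700
Φ⁻¹(H) = Φ⁻¹(0.8250) = 0.935
Φ⁻¹(FA) = Φ⁻¹(0.4700) = -0.075
d' = z(H) − z(FA) = 0.935 − (-0.075) = 1.010

d-prime = 1.01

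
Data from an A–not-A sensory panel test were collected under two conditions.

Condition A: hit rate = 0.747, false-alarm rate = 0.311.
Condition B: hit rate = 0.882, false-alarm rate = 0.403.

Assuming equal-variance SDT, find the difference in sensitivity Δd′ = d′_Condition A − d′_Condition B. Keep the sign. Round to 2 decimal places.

Δd′ = -0.27

Condition A: z(0.747) = 0.665, z(0.311) = -0.493, d' = 1.158
Condition B: z(0.882) = 1.185, z(0.403) = -0.246, d' = 1.431
Δd' = d'_Condition A − d'_Condition B = 1.158 − 1.431 = -0.273
Condition B has the higher sensitivity.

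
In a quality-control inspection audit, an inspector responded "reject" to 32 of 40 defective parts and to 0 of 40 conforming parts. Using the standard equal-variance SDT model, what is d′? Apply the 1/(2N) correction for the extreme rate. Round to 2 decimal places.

d′ = 3.08

The false-alarm rate is 0/40 = 0, so apply the 1/(2N) correction: FA → 1/(2·40) = 0.01250.
z(H) = z(0.80000) = 0.842
z(FA) = z(0.01250) = -2.241
d' = 0.842 − (-2.241) = 3.083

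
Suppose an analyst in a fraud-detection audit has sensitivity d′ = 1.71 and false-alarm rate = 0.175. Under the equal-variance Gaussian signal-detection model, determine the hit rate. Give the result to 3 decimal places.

z(false-alarm rate) = z(0.175) = -0.9346
z(H) = z(FA) + d' = -0.9346 + 1.71 = 0.7754
hit rate = Φ(0.7754) = 0.7809

hit rate = 0.781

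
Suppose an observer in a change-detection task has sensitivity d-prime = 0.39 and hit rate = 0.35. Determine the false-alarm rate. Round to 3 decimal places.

z(hit rate) = z(0.35) = -0.3853
z(FA) = z(H) − d' = -0.3853 − 0.39 = -0.7753
false-alarm rate = Φ(-0.7753) = 0.2191

false-alarm rate = 0.219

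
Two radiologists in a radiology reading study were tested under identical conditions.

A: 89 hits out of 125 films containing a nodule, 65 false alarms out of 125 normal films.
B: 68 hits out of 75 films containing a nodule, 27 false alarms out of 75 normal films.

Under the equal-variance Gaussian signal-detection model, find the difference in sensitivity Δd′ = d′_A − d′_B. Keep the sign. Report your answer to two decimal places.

A: z(0.7120) = 0.559, z(0.5200) = 0.050, d' = 0.509
B: z(0.9067) = 1.321, z(0.3600) = -0.358, d' = 1.679
Δd' = d'_A − d'_B = 0.509 − 1.679 = -1.170
B has the higher sensitivity.

Δd′ = -1.17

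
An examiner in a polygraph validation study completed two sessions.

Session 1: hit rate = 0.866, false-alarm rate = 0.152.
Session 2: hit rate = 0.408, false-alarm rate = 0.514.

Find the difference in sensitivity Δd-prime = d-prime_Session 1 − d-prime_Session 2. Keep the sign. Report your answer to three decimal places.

Δd-prime = 2.403

Session 1: z(0.866) = 1.1077, z(0.152) = -1.0279, d' = 2.1356
Session 2: z(0.408) = -0.2327, z(0.514) = 0.0351, d' = -0.2678
Δd' = d'_Session 1 − d'_Session 2 = 2.1356 − (-0.2678) = 2.4034
Session 1 has the higher sensitivity.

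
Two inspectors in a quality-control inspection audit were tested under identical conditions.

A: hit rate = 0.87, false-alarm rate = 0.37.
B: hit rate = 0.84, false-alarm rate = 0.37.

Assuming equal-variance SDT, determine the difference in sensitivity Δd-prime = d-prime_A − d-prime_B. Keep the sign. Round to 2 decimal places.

Δd-prime = 0.13

A: z(0.87) = 1.126, z(0.37) = -0.332, d' = 1.458
B: z(0.84) = 0.994, z(0.37) = -0.332, d' = 1.326
Δd' = d'_A − d'_B = 1.458 − 1.326 = 0.132
A has the higher sensitivity.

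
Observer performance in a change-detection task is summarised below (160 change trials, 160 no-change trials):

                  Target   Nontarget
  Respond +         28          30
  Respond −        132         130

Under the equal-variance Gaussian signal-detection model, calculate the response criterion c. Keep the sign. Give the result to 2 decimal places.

H = 28/160 = 0.1750
FA = 30/160 = 0.1875
z(0.1750) = -0.935, z(0.1875) = -0.887
c = −½·[z(H) + z(FA)] = −0.5 × (-0.935 + (-0.887)) = 0.911

c = 0.91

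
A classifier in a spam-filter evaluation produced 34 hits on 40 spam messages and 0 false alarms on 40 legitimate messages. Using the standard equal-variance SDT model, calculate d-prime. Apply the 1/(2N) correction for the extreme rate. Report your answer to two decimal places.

The false-alarm rate is 0/40 = 0, so apply the 1/(2N) correction: FA → 1/(2·40) = 0.01250.
z(H) = z(0.85000) = 1.036
z(FA) = z(0.01250) = -2.241
d' = 1.036 − (-2.241) = 3.277

d-prime = 3.28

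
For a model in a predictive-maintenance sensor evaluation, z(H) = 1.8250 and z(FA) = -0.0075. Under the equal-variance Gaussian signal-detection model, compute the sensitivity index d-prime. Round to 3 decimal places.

d' = z(H) − z(FA) = 1.8250 − (-0.0075) = 1.8325

d-prime = 1.833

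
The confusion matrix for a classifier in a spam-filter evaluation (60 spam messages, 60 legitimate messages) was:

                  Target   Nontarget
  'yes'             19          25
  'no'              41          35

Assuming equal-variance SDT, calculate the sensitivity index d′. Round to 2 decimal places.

d′ = -0.27

H = 19/60 = 0.3167
FA = 25/60 = 0.4167
z(H) = z(0.3167) = -0.477
z(FA) = z(0.4167) = -0.210
d' = z(H) − z(FA) = -0.477 − (-0.210) = -0.267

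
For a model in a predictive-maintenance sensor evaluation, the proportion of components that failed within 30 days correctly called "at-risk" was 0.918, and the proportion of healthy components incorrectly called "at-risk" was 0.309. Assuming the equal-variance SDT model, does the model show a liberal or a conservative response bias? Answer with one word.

liberal

z(H) = 1.392, z(FA) = -0.499
c = −½·(z(H) + z(FA)) = -0.4465
c < 0 → liberal criterion (biased toward responding “yes”).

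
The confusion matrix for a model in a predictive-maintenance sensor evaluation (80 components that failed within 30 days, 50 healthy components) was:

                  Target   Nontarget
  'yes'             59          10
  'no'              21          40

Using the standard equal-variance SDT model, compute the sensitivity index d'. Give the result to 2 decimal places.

d' = 1.48

H = 59/80 = 0.7375
FA = 10/50 = 0.2000
Φ⁻¹(H) = Φ⁻¹(0.7375) = 0.6357
Φ⁻¹(FA) = Φ⁻¹(0.2000) = -0.8416
d' = z(H) − z(FA) = 0.6357 − (-0.8416) = 1.4773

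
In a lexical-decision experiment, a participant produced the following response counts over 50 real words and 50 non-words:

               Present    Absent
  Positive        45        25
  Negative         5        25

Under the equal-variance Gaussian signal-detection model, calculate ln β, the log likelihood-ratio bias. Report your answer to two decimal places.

ln β = -0.82

H = 45/50 = 0.9000
FA = 25/50 = 0.5000
Φ⁻¹(0.9000) = 1.282, Φ⁻¹(0.5000) = 0.000
ln β = −½·[z(H)² − z(FA)²] = −0.5 × (1.644 − 0.000) = -0.822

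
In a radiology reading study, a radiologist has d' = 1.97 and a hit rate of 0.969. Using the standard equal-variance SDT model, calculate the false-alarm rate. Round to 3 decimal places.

false-alarm rate = 0.459

z(hit rate) = z(0.969) = 1.8663
z(FA) = z(H) − d' = 1.8663 − 1.97 = -0.1037
false-alarm rate = Φ(-0.1037) = 0.4587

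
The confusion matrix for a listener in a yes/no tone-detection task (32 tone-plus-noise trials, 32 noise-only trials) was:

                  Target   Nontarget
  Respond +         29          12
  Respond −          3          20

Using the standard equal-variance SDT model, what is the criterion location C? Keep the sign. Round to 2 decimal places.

C = -0.50

H = 29/32 = 0.9062
FA = 12/32 = 0.3750
z(0.9062) = 1.318, z(0.3750) = -0.319
c = −½·[z(H) + z(FA)] = −0.5 × (1.318 + (-0.319)) = -0.4995
c < 0: the listener has a liberal response bias.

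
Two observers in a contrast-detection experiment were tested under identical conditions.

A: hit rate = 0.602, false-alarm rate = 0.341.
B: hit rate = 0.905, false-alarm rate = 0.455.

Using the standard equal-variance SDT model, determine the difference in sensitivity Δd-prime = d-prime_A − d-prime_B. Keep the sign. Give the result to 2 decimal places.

Δd-prime = -0.76

A: z(0.602) = 0.259, z(0.341) = -0.410, d' = 0.669
B: z(0.905) = 1.311, z(0.455) = -0.113, d' = 1.424
Δd' = d'_A − d'_B = 0.669 − 1.424 = -0.755
B has the higher sensitivity.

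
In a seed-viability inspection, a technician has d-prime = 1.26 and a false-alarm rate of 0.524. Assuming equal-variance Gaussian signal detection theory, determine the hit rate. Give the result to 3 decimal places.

hit rate = 0.907

z(false-alarm rate) = z(0.524) = 0.0602
z(H) = z(FA) + d' = 0.0602 + 1.26 = 1.3202
hit rate = Φ(1.3202) = 0.9066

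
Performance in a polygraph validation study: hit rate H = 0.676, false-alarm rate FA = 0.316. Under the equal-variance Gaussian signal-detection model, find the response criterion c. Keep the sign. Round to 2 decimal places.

c = 0.01

z(H) = z(0.676) = 0.4565
z(FA) = z(0.316) = -0.4789
c = −½·[z(H) + z(FA)] = −0.5 × (0.4565 + (-0.4789)) = 0.0112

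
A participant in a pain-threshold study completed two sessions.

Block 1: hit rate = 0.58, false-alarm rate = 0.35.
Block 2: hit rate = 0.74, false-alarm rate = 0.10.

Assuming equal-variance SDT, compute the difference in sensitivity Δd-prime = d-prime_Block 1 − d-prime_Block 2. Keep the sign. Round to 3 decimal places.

Block 1: z(0.58) = 0.2019, z(0.35) = -0.3853, d' = 0.5872
Block 2: z(0.74) = 0.6433, z(0.10) = -1.2816, d' = 1.9249
Δd' = d'_Block 1 − d'_Block 2 = 0.5872 − 1.9249 = -1.3377
Block 2 has the higher sensitivity.

Δd-prime = -1.338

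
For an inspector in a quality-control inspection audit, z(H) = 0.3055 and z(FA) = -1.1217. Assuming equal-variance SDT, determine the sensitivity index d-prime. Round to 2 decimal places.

d-prime = 1.43

d' = z(H) − z(FA) = 0.3055 − (-1.1217) = 1.4272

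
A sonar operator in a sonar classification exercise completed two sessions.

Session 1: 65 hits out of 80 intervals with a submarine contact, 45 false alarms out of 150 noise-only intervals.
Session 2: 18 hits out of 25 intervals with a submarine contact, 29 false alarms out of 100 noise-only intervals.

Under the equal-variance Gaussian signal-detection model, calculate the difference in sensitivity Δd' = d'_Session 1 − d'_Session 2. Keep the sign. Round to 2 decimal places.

Session 1: z(0.8125) = 0.887, z(0.3000) = -0.524, d' = 1.411
Session 2: z(0.7200) = 0.583, z(0.2900) = -0.553, d' = 1.136
Δd' = d'_Session 1 − d'_Session 2 = 1.411 − 1.136 = 0.275
Session 1 has the higher sensitivity.

Δd' = 0.28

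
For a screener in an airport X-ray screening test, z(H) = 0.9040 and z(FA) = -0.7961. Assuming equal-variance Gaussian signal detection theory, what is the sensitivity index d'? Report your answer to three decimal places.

d' = z(H) − z(FA) = 0.9040 − (-0.7961) = 1.7001

d' = 1.700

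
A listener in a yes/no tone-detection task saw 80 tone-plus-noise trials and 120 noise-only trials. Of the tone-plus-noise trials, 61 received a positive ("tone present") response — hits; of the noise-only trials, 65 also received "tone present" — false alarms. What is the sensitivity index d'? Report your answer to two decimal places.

H = 61/80 = 0.7625
FA = 65/120 = 0.5417
z(0.7625) = 0.7144, z(0.5417) = 0.1047
d' = z(H) − z(FA) = 0.7144 − 0.1047 = 0.6097

d' = 0.61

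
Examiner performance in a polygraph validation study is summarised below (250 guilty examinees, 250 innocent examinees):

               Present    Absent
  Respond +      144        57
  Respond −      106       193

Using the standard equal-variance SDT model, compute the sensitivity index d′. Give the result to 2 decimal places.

d′ = 0.94

H = 144/250 = 0.5760
FA = 57/250 = 0.2280
Φ⁻¹(H) = Φ⁻¹(0.5760) = 0.192
Φ⁻¹(FA) = Φ⁻¹(0.2280) = -0.745
d' = z(H) − z(FA) = 0.192 − (-0.745) = 0.937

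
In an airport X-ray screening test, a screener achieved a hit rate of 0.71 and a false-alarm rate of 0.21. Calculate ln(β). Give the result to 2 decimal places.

ln β = 0.17

z(0.71) = 0.553, z(0.21) = -0.806
ln β = −½·[z(H)² − z(FA)²] = −0.5 × (0.306 − 0.650) = 0.172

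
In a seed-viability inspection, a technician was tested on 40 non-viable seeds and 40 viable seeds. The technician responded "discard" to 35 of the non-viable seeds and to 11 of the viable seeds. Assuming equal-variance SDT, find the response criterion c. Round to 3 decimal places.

H = 35/40 = 0.8750
FA = 11/40 = 0.2750
Φ⁻¹(0.8750) = 1.1503, Φ⁻¹(0.2750) = -0.5978
c = −½·[z(H) + z(FA)] = −0.5 × (1.1503 + (-0.5978)) = -0.27625

c = -0.276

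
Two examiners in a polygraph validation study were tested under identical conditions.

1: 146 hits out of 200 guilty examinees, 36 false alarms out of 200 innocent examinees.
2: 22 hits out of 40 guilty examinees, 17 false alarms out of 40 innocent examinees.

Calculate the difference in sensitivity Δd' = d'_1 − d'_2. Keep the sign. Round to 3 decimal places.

Δd' = 1.213

1: z(0.7300) = 0.6128, z(0.1800) = -0.9154, d' = 1.5282
2: z(0.5500) = 0.1257, z(0.4250) = -0.1891, d' = 0.3148
Δd' = d'_1 − d'_2 = 1.5282 − 0.3148 = 1.2134
1 has the higher sensitivity.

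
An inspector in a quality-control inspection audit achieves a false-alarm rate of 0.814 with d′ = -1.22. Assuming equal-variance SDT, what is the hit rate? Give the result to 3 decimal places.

hit rate = 0.372

z(false-alarm rate) = z(0.814) = 0.8927
z(H) = z(FA) + d' = 0.8927 + (-1.22) = -0.3273
hit rate = Φ(-0.3273) = 0.3717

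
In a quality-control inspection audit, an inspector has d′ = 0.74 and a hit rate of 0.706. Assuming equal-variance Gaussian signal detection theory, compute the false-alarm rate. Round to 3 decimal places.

false-alarm rate = 0.421

z(hit rate) = z(0.706) = 0.5417
z(FA) = z(H) − d' = 0.5417 − 0.74 = -0.1983
false-alarm rate = Φ(-0.1983) = 0.4214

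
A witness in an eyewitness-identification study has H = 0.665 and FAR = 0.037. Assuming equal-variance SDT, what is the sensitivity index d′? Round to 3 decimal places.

d′ = 2.213

z(0.665) = 0.4261, z(0.037) = -1.7866
d' = z(H) − z(FA) = 0.4261 − (-1.7866) = 2.2127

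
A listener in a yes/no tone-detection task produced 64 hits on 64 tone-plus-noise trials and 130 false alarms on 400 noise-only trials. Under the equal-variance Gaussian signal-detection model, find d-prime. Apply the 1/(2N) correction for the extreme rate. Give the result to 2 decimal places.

d-prime = 2.87

The hit rate is 64/64 = 1, so apply the 1/(2N) correction: H → 1 − 1/(2·64) = 0.99219.
z(H) = z(0.99219) = 2.418
z(FA) = z(0.32500) = -0.454
d' = 2.418 − (-0.454) = 2.872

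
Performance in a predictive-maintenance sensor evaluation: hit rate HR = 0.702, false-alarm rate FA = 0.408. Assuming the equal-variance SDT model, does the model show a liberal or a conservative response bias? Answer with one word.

z(H) = 0.530, z(FA) = -0.233
c = −½·(z(H) + z(FA)) = -0.1485
c < 0 → liberal criterion (biased toward responding “yes”).

liberal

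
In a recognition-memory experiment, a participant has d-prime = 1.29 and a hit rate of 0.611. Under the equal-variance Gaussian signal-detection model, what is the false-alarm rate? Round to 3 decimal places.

z(hit rate) = z(0.611) = 0.2819
z(FA) = z(H) − d' = 0.2819 − 1.29 = -1.0081
false-alarm rate = Φ(-1.0081) = 0.1567

false-alarm rate = 0.157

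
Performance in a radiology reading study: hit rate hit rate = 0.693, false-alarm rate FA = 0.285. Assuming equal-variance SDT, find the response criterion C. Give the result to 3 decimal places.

z(0.693) = 0.5044, z(0.285) = -0.5681
c = −½·[z(H) + z(FA)] = −0.5 × (0.5044 + (-0.5681)) = 0.03185

C = 0.032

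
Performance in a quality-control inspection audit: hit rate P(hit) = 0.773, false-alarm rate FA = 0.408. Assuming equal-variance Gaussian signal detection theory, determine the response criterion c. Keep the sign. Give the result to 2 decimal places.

c = -0.26

Φ⁻¹(H) = Φ⁻¹(0.773) = 0.749
Φ⁻¹(FA) = Φ⁻¹(0.408) = -0.233
c = −½·[z(H) + z(FA)] = −0.5 × (0.749 + (-0.233)) = -0.258
c < 0: the inspector has a liberal response bias.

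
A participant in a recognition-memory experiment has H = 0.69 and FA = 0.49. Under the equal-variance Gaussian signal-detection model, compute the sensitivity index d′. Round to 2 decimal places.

Φ⁻¹(0.69) = 0.4959, Φ⁻¹(0.49) = -0.0251
d' = z(H) − z(FA) = 0.4959 − (-0.0251) = 0.5210

d′ = 0.52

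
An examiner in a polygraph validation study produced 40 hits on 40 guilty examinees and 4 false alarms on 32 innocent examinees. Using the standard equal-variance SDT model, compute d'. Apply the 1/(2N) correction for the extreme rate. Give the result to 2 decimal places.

The hit rate is 40/40 = 1, so apply the 1/(2N) correction: H → 1 − 1/(2·40) = 0.98750.
z(H) = z(0.98750) = 2.241
z(FA) = z(0.12500) = -1.150
d' = 2.241 − (-1.150) = 3.391

d' = 3.39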